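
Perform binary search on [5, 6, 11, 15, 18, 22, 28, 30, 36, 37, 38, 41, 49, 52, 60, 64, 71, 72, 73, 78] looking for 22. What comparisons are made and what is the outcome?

Binary search for 22 in [5, 6, 11, 15, 18, 22, 28, 30, 36, 37, 38, 41, 49, 52, 60, 64, 71, 72, 73, 78]:

lo=0, hi=19, mid=9, arr[mid]=37 -> 37 > 22, search left half
lo=0, hi=8, mid=4, arr[mid]=18 -> 18 < 22, search right half
lo=5, hi=8, mid=6, arr[mid]=28 -> 28 > 22, search left half
lo=5, hi=5, mid=5, arr[mid]=22 -> Found target at index 5!

Binary search finds 22 at index 5 after 4 comparisons. The search repeatedly halves the search space by comparing with the middle element.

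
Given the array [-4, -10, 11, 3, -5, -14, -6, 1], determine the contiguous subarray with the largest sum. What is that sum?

Using Kadane's algorithm on [-4, -10, 11, 3, -5, -14, -6, 1]:

Scanning through the array:
Position 1 (value -10): max_ending_here = -10, max_so_far = -4
Position 2 (value 11): max_ending_here = 11, max_so_far = 11
Position 3 (value 3): max_ending_here = 14, max_so_far = 14
Position 4 (value -5): max_ending_here = 9, max_so_far = 14
Position 5 (value -14): max_ending_here = -5, max_so_far = 14
Position 6 (value -6): max_ending_here = -6, max_so_far = 14
Position 7 (value 1): max_ending_here = 1, max_so_far = 14

Maximum subarray: [11, 3]
Maximum sum: 14

The maximum subarray is [11, 3] with sum 14. This subarray runs from index 2 to index 3.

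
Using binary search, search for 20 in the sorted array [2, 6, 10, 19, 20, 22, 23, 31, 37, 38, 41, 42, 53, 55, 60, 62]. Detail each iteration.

Binary search for 20 in [2, 6, 10, 19, 20, 22, 23, 31, 37, 38, 41, 42, 53, 55, 60, 62]:

lo=0, hi=15, mid=7, arr[mid]=31 -> 31 > 20, search left half
lo=0, hi=6, mid=3, arr[mid]=19 -> 19 < 20, search right half
lo=4, hi=6, mid=5, arr[mid]=22 -> 22 > 20, search left half
lo=4, hi=4, mid=4, arr[mid]=20 -> Found target at index 4!

Binary search finds 20 at index 4 after 4 comparisons. The search repeatedly halves the search space by comparing with the middle element.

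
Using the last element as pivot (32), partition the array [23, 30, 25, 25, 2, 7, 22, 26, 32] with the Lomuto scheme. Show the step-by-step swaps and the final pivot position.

Lomuto partition with pivot = 32:

Initial array: [23, 30, 25, 25, 2, 7, 22, 26, 32]

arr[0]=23 <= 32: swap with position 0, array becomes [23, 30, 25, 25, 2, 7, 22, 26, 32]
arr[1]=30 <= 32: swap with position 1, array becomes [23, 30, 25, 25, 2, 7, 22, 26, 32]
arr[2]=25 <= 32: swap with position 2, array becomes [23, 30, 25, 25, 2, 7, 22, 26, 32]
arr[3]=25 <= 32: swap with position 3, array becomes [23, 30, 25, 25, 2, 7, 22, 26, 32]
arr[4]=2 <= 32: swap with position 4, array becomes [23, 30, 25, 25, 2, 7, 22, 26, 32]
arr[5]=7 <= 32: swap with position 5, array becomes [23, 30, 25, 25, 2, 7, 22, 26, 32]
arr[6]=22 <= 32: swap with position 6, array becomes [23, 30, 25, 25, 2, 7, 22, 26, 32]
arr[7]=26 <= 32: swap with position 7, array becomes [23, 30, 25, 25, 2, 7, 22, 26, 32]

Place pivot at position 8: [23, 30, 25, 25, 2, 7, 22, 26, 32]
Pivot position: 8

After partitioning with pivot 32, the array becomes [23, 30, 25, 25, 2, 7, 22, 26, 32]. The pivot is placed at index 8. All elements to the left of the pivot are <= 32, and all elements to the right are > 32.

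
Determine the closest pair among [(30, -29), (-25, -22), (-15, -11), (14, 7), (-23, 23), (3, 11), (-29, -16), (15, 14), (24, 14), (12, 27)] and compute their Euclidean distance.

Computing all pairwise distances among 10 points:

d((30, -29), (-25, -22)) = 55.4437
d((30, -29), (-15, -11)) = 48.4665
d((30, -29), (14, 7)) = 39.3954
d((30, -29), (-23, 23)) = 74.2496
d((30, -29), (3, 11)) = 48.2597
d((30, -29), (-29, -16)) = 60.4152
d((30, -29), (15, 14)) = 45.5412
d((30, -29), (24, 14)) = 43.4166
d((30, -29), (12, 27)) = 58.8218
d((-25, -22), (-15, -11)) = 14.8661
d((-25, -22), (14, 7)) = 48.6004
d((-25, -22), (-23, 23)) = 45.0444
d((-25, -22), (3, 11)) = 43.2782
d((-25, -22), (-29, -16)) = 7.2111
d((-25, -22), (15, 14)) = 53.8145
d((-25, -22), (24, 14)) = 60.803
d((-25, -22), (12, 27)) = 61.4003
d((-15, -11), (14, 7)) = 34.1321
d((-15, -11), (-23, 23)) = 34.9285
d((-15, -11), (3, 11)) = 28.4253
d((-15, -11), (-29, -16)) = 14.8661
d((-15, -11), (15, 14)) = 39.0512
d((-15, -11), (24, 14)) = 46.3249
d((-15, -11), (12, 27)) = 46.6154
d((14, 7), (-23, 23)) = 40.3113
d((14, 7), (3, 11)) = 11.7047
d((14, 7), (-29, -16)) = 48.7647
d((14, 7), (15, 14)) = 7.0711 <-- minimum
d((14, 7), (24, 14)) = 12.2066
d((14, 7), (12, 27)) = 20.0998
d((-23, 23), (3, 11)) = 28.6356
d((-23, 23), (-29, -16)) = 39.4588
d((-23, 23), (15, 14)) = 39.0512
d((-23, 23), (24, 14)) = 47.8539
d((-23, 23), (12, 27)) = 35.2278
d((3, 11), (-29, -16)) = 41.8688
d((3, 11), (15, 14)) = 12.3693
d((3, 11), (24, 14)) = 21.2132
d((3, 11), (12, 27)) = 18.3576
d((-29, -16), (15, 14)) = 53.2541
d((-29, -16), (24, 14)) = 60.9016
d((-29, -16), (12, 27)) = 59.4138
d((15, 14), (24, 14)) = 9.0
d((15, 14), (12, 27)) = 13.3417
d((24, 14), (12, 27)) = 17.6918

Closest pair: (14, 7) and (15, 14) with distance 7.0711

The closest pair is (14, 7) and (15, 14) with Euclidean distance 7.0711. For 10 points, brute-force pairwise comparison is shown above. For large n, the divide-and-conquer algorithm (sort by x, recurse on halves, check the dividing strip) achieves O(n log n).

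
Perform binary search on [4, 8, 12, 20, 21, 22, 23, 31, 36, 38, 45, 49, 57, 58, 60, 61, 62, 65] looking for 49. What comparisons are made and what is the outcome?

Binary search for 49 in [4, 8, 12, 20, 21, 22, 23, 31, 36, 38, 45, 49, 57, 58, 60, 61, 62, 65]:

lo=0, hi=17, mid=8, arr[mid]=36 -> 36 < 49, search right half
lo=9, hi=17, mid=13, arr[mid]=58 -> 58 > 49, search left half
lo=9, hi=12, mid=10, arr[mid]=45 -> 45 < 49, search right half
lo=11, hi=12, mid=11, arr[mid]=49 -> Found target at index 11!

Binary search finds 49 at index 11 after 4 comparisons. The search repeatedly halves the search space by comparing with the middle element.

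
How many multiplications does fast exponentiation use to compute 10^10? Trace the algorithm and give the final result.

Computing 10^10 by squaring (build up from 10^1; each line after the first costs one multiplication):

10^1 = 10
10^2 = (10^1)^2 = 10^2 = 100
10^4 = (10^2)^2 = 100^2 = 10000
10^5 = 10 * 10^4 = 10 * 10000 = 100000
10^10 = (10^5)^2 = 100000^2 = 10000000000

Result: 10000000000
Multiplications needed: 4 (4 lines after 10^1)

10^10 = 10000000000. Using exponentiation by squaring, this requires 4 multiplications. The key idea: if the exponent is even, square the half-power; if odd, multiply by the base once.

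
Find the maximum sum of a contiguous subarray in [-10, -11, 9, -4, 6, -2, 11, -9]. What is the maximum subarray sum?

Using Kadane's algorithm on [-10, -11, 9, -4, 6, -2, 11, -9]:

Scanning through the array:
Position 1 (value -11): max_ending_here = -11, max_so_far = -10
Position 2 (value 9): max_ending_here = 9, max_so_far = 9
Position 3 (value -4): max_ending_here = 5, max_so_far = 9
Position 4 (value 6): max_ending_here = 11, max_so_far = 11
Position 5 (value -2): max_ending_here = 9, max_so_far = 11
Position 6 (value 11): max_ending_here = 20, max_so_far = 20
Position 7 (value -9): max_ending_here = 11, max_so_far = 20

Maximum subarray: [9, -4, 6, -2, 11]
Maximum sum: 20

The maximum subarray is [9, -4, 6, -2, 11] with sum 20. This subarray runs from index 2 to index 6.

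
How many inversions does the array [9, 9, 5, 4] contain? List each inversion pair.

Finding inversions in [9, 9, 5, 4]:

(0, 2): arr[0]=9 > arr[2]=5
(0, 3): arr[0]=9 > arr[3]=4
(1, 2): arr[1]=9 > arr[2]=5
(1, 3): arr[1]=9 > arr[3]=4
(2, 3): arr[2]=5 > arr[3]=4

Total inversions: 5

The array has 5 inversion(s): (0,2), (0,3), (1,2), (1,3), (2,3). Each pair (i,j) satisfies i < j and arr[i] > arr[j].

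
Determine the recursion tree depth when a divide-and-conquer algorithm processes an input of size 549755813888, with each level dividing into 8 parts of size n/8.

For divide and conquer with division factor 8:

Problem sizes at each level:
Level 0: 549755813888
Level 1: 68719476736
Level 2: 8589934592
Level 3: 1073741824
Level 4: 134217728
Level 5: 16777216
Level 6: 2097152
Level 7: 262144
Level 8: 32768
Level 9: 4096
Level 10: 512
Level 11: 64
Level 12: 8
Level 13: 1

The root is level 0 and the size-1 base case is level 13 (the tree spans levels 0 through 13, i.e. 14 levels counting the root), so the depth is the number of divisions: log_8(549755813888) = 13

The recursion tree depth is log_8(549755813888) = 13. At each level, the problem size is divided by 8, so it takes 13 divisions to reduce to a base case of size 1. The algorithm makes 8 recursive calls at each level.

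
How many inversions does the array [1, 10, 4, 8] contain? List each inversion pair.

Finding inversions in [1, 10, 4, 8]:

(1, 2): arr[1]=10 > arr[2]=4
(1, 3): arr[1]=10 > arr[3]=8

Total inversions: 2

The array has 2 inversion(s): (1,2), (1,3). Each pair (i,j) satisfies i < j and arr[i] > arr[j].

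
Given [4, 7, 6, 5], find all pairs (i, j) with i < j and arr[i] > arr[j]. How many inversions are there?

Finding inversions in [4, 7, 6, 5]:

(1, 2): arr[1]=7 > arr[2]=6
(1, 3): arr[1]=7 > arr[3]=5
(2, 3): arr[2]=6 > arr[3]=5

Total inversions: 3

The array has 3 inversion(s): (1,2), (1,3), (2,3). Each pair (i,j) satisfies i < j and arr[i] > arr[j].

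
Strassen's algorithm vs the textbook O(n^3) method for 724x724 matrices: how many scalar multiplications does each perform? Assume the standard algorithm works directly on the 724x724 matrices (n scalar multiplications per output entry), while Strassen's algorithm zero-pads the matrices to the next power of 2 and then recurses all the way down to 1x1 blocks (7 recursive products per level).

Matrix multiplication for 724x724 matrices:

Strassen's algorithm requires power-of-2 dimensions. Pad 724x724 to 1024x1024 (next power of 2).

Standard algorithm: 724^3 = 379503424 multiplications
Strassen's algorithm: 7^(log2(1024)) = 7^10 = 282475249 multiplications
Savings: 379503424 - 282475249 = 97028175 multiplications

Standard: 379503424 multiplications (724^3). Strassen: 282475249 multiplications (7^10, after padding to 1024x1024). Strassen reduces 8 recursive multiplications to 7 at each level.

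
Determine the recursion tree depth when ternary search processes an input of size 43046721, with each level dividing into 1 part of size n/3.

For divide and conquer with division factor 3:

Problem sizes at each level:
Level 0: 43046721
Level 1: 14348907
Level 2: 4782969
Level 3: 1594323
Level 4: 531441
Level 5: 177147
Level 6: 59049
Level 7: 19683
Level 8: 6561
Level 9: 2187
Level 10: 729
Level 11: 243
Level 12: 81
Level 13: 27
Level 14: 9
Level 15: 3
Level 16: 1

The root is level 0 and the size-1 base case is level 16 (the tree spans levels 0 through 16, i.e. 17 levels counting the root), so the depth is the number of divisions: log_3(43046721) = 16

The recursion tree depth is log_3(43046721) = 16. At each level, the problem size is divided by 3, so it takes 16 divisions to reduce to a base case of size 1. The algorithm makes 1 recursive call at each level.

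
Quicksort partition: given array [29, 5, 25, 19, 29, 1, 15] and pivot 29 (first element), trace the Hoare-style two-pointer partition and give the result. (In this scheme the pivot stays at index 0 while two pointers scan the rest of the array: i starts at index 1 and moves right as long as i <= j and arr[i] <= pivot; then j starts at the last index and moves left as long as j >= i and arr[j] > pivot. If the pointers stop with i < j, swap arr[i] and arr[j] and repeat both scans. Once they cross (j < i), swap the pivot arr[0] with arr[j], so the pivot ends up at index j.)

Hoare-style two-pointer partition with pivot = 29:

Initial array: [29, 5, 25, 19, 29, 1, 15]

Pointers start at i = 1, j = 6.
i ends at 7, j ends at 6: the pointers have crossed (j < i), so scanning stops.

Swap pivot arr[0] with arr[6] to place pivot at position 6: [15, 5, 25, 19, 29, 1, 29]
Pivot position: 6

After partitioning with pivot 29, the array becomes [15, 5, 25, 19, 29, 1, 29]. The pivot is placed at index 6. All elements to the left of the pivot are <= 29, and all elements to the right are > 29.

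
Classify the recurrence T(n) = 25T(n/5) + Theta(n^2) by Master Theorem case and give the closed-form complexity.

Master Theorem for T(n) = 25T(n/5) + O(n^2):

a = 25, b = 5, c = 2
log_b(a) = log_5(25) = 2.0000

Case 2: c = 2 = log_5(25) = 2.0000
T(n) = O(n^2 log n) = O(n^2 log n)

For T(n) = 25T(n/5) + O(n^2): log_5(25) = 2.0000. This is Case 2 of the Master Theorem (c = log_b(a), equal work at all levels), giving O(n^2 log n).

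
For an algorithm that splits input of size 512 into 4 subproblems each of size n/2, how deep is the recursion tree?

For divide and conquer with division factor 2:

Problem sizes at each level:
Level 0: 512
Level 1: 256
Level 2: 128
Level 3: 64
Level 4: 32
Level 5: 16
Level 6: 8
Level 7: 4
Level 8: 2
Level 9: 1

The root is level 0 and the size-1 base case is level 9 (the tree spans levels 0 through 9, i.e. 10 levels counting the root), so the depth is the number of divisions: log_2(512) = 9

The recursion tree depth is log_2(512) = 9. At each level, the problem size is divided by 2, so it takes 9 divisions to reduce to a base case of size 1. The algorithm makes 4 recursive calls at each level.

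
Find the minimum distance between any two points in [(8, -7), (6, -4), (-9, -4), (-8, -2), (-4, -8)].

Computing all pairwise distances among 5 points:

d((8, -7), (6, -4)) = 3.6056
d((8, -7), (-9, -4)) = 17.2627
d((8, -7), (-8, -2)) = 16.7631
d((8, -7), (-4, -8)) = 12.0416
d((6, -4), (-9, -4)) = 15.0
d((6, -4), (-8, -2)) = 14.1421
d((6, -4), (-4, -8)) = 10.7703
d((-9, -4), (-8, -2)) = 2.2361 <-- minimum
d((-9, -4), (-4, -8)) = 6.4031
d((-8, -2), (-4, -8)) = 7.2111

Closest pair: (-9, -4) and (-8, -2) with distance 2.2361

The closest pair is (-9, -4) and (-8, -2) with Euclidean distance 2.2361. For 5 points, brute-force pairwise comparison is shown above. For large n, the divide-and-conquer algorithm (sort by x, recurse on halves, check the dividing strip) achieves O(n log n).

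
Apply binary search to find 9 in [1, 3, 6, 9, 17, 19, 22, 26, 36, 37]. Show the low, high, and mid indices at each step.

Binary search for 9 in [1, 3, 6, 9, 17, 19, 22, 26, 36, 37]:

lo=0, hi=9, mid=4, arr[mid]=17 -> 17 > 9, search left half
lo=0, hi=3, mid=1, arr[mid]=3 -> 3 < 9, search right half
lo=2, hi=3, mid=2, arr[mid]=6 -> 6 < 9, search right half
lo=3, hi=3, mid=3, arr[mid]=9 -> Found target at index 3!

Binary search finds 9 at index 3 after 4 comparisons. The search repeatedly halves the search space by comparing with the middle element.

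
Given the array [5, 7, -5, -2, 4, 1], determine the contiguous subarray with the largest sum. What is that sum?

Using Kadane's algorithm on [5, 7, -5, -2, 4, 1]:

Scanning through the array:
Position 1 (value 7): max_ending_here = 12, max_so_far = 12
Position 2 (value -5): max_ending_here = 7, max_so_far = 12
Position 3 (value -2): max_ending_here = 5, max_so_far = 12
Position 4 (value 4): max_ending_here = 9, max_so_far = 12
Position 5 (value 1): max_ending_here = 10, max_so_far = 12

Maximum subarray: [5, 7]
Maximum sum: 12

The maximum subarray is [5, 7] with sum 12. This subarray runs from index 0 to index 1.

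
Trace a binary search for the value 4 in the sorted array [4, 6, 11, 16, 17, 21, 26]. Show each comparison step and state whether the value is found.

Binary search for 4 in [4, 6, 11, 16, 17, 21, 26]:

lo=0, hi=6, mid=3, arr[mid]=16 -> 16 > 4, search left half
lo=0, hi=2, mid=1, arr[mid]=6 -> 6 > 4, search left half
lo=0, hi=0, mid=0, arr[mid]=4 -> Found target at index 0!

Binary search finds 4 at index 0 after 3 comparisons. The search repeatedly halves the search space by comparing with the middle element.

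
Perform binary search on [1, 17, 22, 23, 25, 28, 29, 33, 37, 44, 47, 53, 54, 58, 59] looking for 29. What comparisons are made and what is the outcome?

Binary search for 29 in [1, 17, 22, 23, 25, 28, 29, 33, 37, 44, 47, 53, 54, 58, 59]:

lo=0, hi=14, mid=7, arr[mid]=33 -> 33 > 29, search left half
lo=0, hi=6, mid=3, arr[mid]=23 -> 23 < 29, search right half
lo=4, hi=6, mid=5, arr[mid]=28 -> 28 < 29, search right half
lo=6, hi=6, mid=6, arr[mid]=29 -> Found target at index 6!

Binary search finds 29 at index 6 after 4 comparisons. The search repeatedly halves the search space by comparing with the middle element.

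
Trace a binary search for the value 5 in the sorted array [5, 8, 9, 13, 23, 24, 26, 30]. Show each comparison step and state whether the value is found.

Binary search for 5 in [5, 8, 9, 13, 23, 24, 26, 30]:

lo=0, hi=7, mid=3, arr[mid]=13 -> 13 > 5, search left half
lo=0, hi=2, mid=1, arr[mid]=8 -> 8 > 5, search left half
lo=0, hi=0, mid=0, arr[mid]=5 -> Found target at index 0!

Binary search finds 5 at index 0 after 3 comparisons. The search repeatedly halves the search space by comparing with the middle element.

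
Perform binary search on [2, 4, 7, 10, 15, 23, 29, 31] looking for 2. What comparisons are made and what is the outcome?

Binary search for 2 in [2, 4, 7, 10, 15, 23, 29, 31]:

lo=0, hi=7, mid=3, arr[mid]=10 -> 10 > 2, search left half
lo=0, hi=2, mid=1, arr[mid]=4 -> 4 > 2, search left half
lo=0, hi=0, mid=0, arr[mid]=2 -> Found target at index 0!

Binary search finds 2 at index 0 after 3 comparisons. The search repeatedly halves the search space by comparing with the middle element.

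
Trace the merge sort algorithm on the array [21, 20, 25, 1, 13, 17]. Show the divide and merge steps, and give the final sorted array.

Merge sort trace:

Split: [21, 20, 25, 1, 13, 17] -> [21, 20, 25] and [1, 13, 17]
  Split: [21, 20, 25] -> [21] and [20, 25]
    Split: [20, 25] -> [20] and [25]
    Merge: [20] + [25] -> [20, 25]
  Merge: [21] + [20, 25] -> [20, 21, 25]
  Split: [1, 13, 17] -> [1] and [13, 17]
    Split: [13, 17] -> [13] and [17]
    Merge: [13] + [17] -> [13, 17]
  Merge: [1] + [13, 17] -> [1, 13, 17]
Merge: [20, 21, 25] + [1, 13, 17] -> [1, 13, 17, 20, 21, 25]

Final sorted array: [1, 13, 17, 20, 21, 25]

The merge sort proceeds by recursively splitting the array and merging sorted halves.
After all merges, the sorted array is [1, 13, 17, 20, 21, 25].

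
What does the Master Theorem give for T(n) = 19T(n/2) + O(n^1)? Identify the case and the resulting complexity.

Master Theorem for T(n) = 19T(n/2) + O(n^1):

a = 19, b = 2, c = 1
log_b(a) = log_2(19) = 4.2479

Case 1: c = 1 < log_2(19) = 4.2479
T(n) = O(n^(log_2 19))

For T(n) = 19T(n/2) + O(n^1): log_2(19) = 4.2479. This is Case 1 of the Master Theorem (c < log_b(a), work dominated by leaves), giving O(n^(log_2 19)).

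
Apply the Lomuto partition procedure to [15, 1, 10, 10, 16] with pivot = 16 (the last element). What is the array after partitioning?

Lomuto partition with pivot = 16:

Initial array: [15, 1, 10, 10, 16]

arr[0]=15 <= 16: swap with position 0, array becomes [15, 1, 10, 10, 16]
arr[1]=1 <= 16: swap with position 1, array becomes [15, 1, 10, 10, 16]
arr[2]=10 <= 16: swap with position 2, array becomes [15, 1, 10, 10, 16]
arr[3]=10 <= 16: swap with position 3, array becomes [15, 1, 10, 10, 16]

Place pivot at position 4: [15, 1, 10, 10, 16]
Pivot position: 4

After partitioning with pivot 16, the array becomes [15, 1, 10, 10, 16]. The pivot is placed at index 4. All elements to the left of the pivot are <= 16, and all elements to the right are > 16.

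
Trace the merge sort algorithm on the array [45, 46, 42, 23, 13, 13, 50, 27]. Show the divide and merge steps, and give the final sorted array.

Merge sort trace:

Split: [45, 46, 42, 23, 13, 13, 50, 27] -> [45, 46, 42, 23] and [13, 13, 50, 27]
  Split: [45, 46, 42, 23] -> [45, 46] and [42, 23]
    Split: [45, 46] -> [45] and [46]
    Merge: [45] + [46] -> [45, 46]
    Split: [42, 23] -> [42] and [23]
    Merge: [42] + [23] -> [23, 42]
  Merge: [45, 46] + [23, 42] -> [23, 42, 45, 46]
  Split: [13, 13, 50, 27] -> [13, 13] and [50, 27]
    Split: [13, 13] -> [13] and [13]
    Merge: [13] + [13] -> [13, 13]
    Split: [50, 27] -> [50] and [27]
    Merge: [50] + [27] -> [27, 50]
  Merge: [13, 13] + [27, 50] -> [13, 13, 27, 50]
Merge: [23, 42, 45, 46] + [13, 13, 27, 50] -> [13, 13, 23, 27, 42, 45, 46, 50]

Final sorted array: [13, 13, 23, 27, 42, 45, 46, 50]

The merge sort proceeds by recursively splitting the array and merging sorted halves.
After all merges, the sorted array is [13, 13, 23, 27, 42, 45, 46, 50].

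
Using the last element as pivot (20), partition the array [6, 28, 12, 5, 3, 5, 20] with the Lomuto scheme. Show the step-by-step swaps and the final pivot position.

Lomuto partition with pivot = 20:

Initial array: [6, 28, 12, 5, 3, 5, 20]

arr[0]=6 <= 20: swap with position 0, array becomes [6, 28, 12, 5, 3, 5, 20]
arr[1]=28 > 20: no swap
arr[2]=12 <= 20: swap with position 1, array becomes [6, 12, 28, 5, 3, 5, 20]
arr[3]=5 <= 20: swap with position 2, array becomes [6, 12, 5, 28, 3, 5, 20]
arr[4]=3 <= 20: swap with position 3, array becomes [6, 12, 5, 3, 28, 5, 20]
arr[5]=5 <= 20: swap with position 4, array becomes [6, 12, 5, 3, 5, 28, 20]

Place pivot at position 5: [6, 12, 5, 3, 5, 20, 28]
Pivot position: 5

After partitioning with pivot 20, the array becomes [6, 12, 5, 3, 5, 20, 28]. The pivot is placed at index 5. All elements to the left of the pivot are <= 20, and all elements to the right are > 20.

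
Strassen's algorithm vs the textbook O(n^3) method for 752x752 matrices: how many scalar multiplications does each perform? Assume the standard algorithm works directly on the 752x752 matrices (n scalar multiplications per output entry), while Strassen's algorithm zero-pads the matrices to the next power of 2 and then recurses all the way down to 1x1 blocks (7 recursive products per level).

Matrix multiplication for 752x752 matrices:

Strassen's algorithm requires power-of-2 dimensions. Pad 752x752 to 1024x1024 (next power of 2).

Standard algorithm: 752^3 = 425259008 multiplications
Strassen's algorithm: 7^(log2(1024)) = 7^10 = 282475249 multiplications
Savings: 425259008 - 282475249 = 142783759 multiplications

Standard: 425259008 multiplications (752^3). Strassen: 282475249 multiplications (7^10, after padding to 1024x1024). Strassen reduces 8 recursive multiplications to 7 at each level.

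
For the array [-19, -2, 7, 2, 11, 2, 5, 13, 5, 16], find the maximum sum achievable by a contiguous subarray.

Using Kadane's algorithm on [-19, -2, 7, 2, 11, 2, 5, 13, 5, 16]:

Scanning through the array:
Position 1 (value -2): max_ending_here = -2, max_so_far = -2
Position 2 (value 7): max_ending_here = 7, max_so_far = 7
Position 3 (value 2): max_ending_here = 9, max_so_far = 9
Position 4 (value 11): max_ending_here = 20, max_so_far = 20
Position 5 (value 2): max_ending_here = 22, max_so_far = 22
Position 6 (value 5): max_ending_here = 27, max_so_far = 27
Position 7 (value 13): max_ending_here = 40, max_so_far = 40
Position 8 (value 5): max_ending_here = 45, max_so_far = 45
Position 9 (value 16): max_ending_here = 61, max_so_far = 61

Maximum subarray: [7, 2, 11, 2, 5, 13, 5, 16]
Maximum sum: 61

The maximum subarray is [7, 2, 11, 2, 5, 13, 5, 16] with sum 61. This subarray runs from index 2 to index 9.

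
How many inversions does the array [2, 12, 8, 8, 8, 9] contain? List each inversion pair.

Finding inversions in [2, 12, 8, 8, 8, 9]:

(1, 2): arr[1]=12 > arr[2]=8
(1, 3): arr[1]=12 > arr[3]=8
(1, 4): arr[1]=12 > arr[4]=8
(1, 5): arr[1]=12 > arr[5]=9

Total inversions: 4

The array has 4 inversion(s): (1,2), (1,3), (1,4), (1,5). Each pair (i,j) satisfies i < j and arr[i] > arr[j].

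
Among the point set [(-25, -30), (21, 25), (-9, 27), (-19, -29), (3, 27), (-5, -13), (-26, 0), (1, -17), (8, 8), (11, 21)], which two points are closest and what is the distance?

Computing all pairwise distances among 10 points:

d((-25, -30), (21, 25)) = 71.7008
d((-25, -30), (-9, 27)) = 59.203
d((-25, -30), (-19, -29)) = 6.0828 <-- minimum
d((-25, -30), (3, 27)) = 63.5059
d((-25, -30), (-5, -13)) = 26.2488
d((-25, -30), (-26, 0)) = 30.0167
d((-25, -30), (1, -17)) = 29.0689
d((-25, -30), (8, 8)) = 50.3289
d((-25, -30), (11, 21)) = 62.426
d((21, 25), (-9, 27)) = 30.0666
d((21, 25), (-19, -29)) = 67.2012
d((21, 25), (3, 27)) = 18.1108
d((21, 25), (-5, -13)) = 46.0435
d((21, 25), (-26, 0)) = 53.2353
d((21, 25), (1, -17)) = 46.5188
d((21, 25), (8, 8)) = 21.4009
d((21, 25), (11, 21)) = 10.7703
d((-9, 27), (-19, -29)) = 56.8859
d((-9, 27), (3, 27)) = 12.0
d((-9, 27), (-5, -13)) = 40.1995
d((-9, 27), (-26, 0)) = 31.9061
d((-9, 27), (1, -17)) = 45.1221
d((-9, 27), (8, 8)) = 25.4951
d((-9, 27), (11, 21)) = 20.8806
d((-19, -29), (3, 27)) = 60.1664
d((-19, -29), (-5, -13)) = 21.2603
d((-19, -29), (-26, 0)) = 29.8329
d((-19, -29), (1, -17)) = 23.3238
d((-19, -29), (8, 8)) = 45.8039
d((-19, -29), (11, 21)) = 58.3095
d((3, 27), (-5, -13)) = 40.7922
d((3, 27), (-26, 0)) = 39.6232
d((3, 27), (1, -17)) = 44.0454
d((3, 27), (8, 8)) = 19.6469
d((3, 27), (11, 21)) = 10.0
d((-5, -13), (-26, 0)) = 24.6982
d((-5, -13), (1, -17)) = 7.2111
d((-5, -13), (8, 8)) = 24.6982
d((-5, -13), (11, 21)) = 37.5766
d((-26, 0), (1, -17)) = 31.9061
d((-26, 0), (8, 8)) = 34.9285
d((-26, 0), (11, 21)) = 42.5441
d((1, -17), (8, 8)) = 25.9615
d((1, -17), (11, 21)) = 39.2938
d((8, 8), (11, 21)) = 13.3417

Closest pair: (-25, -30) and (-19, -29) with distance 6.0828

The closest pair is (-25, -30) and (-19, -29) with Euclidean distance 6.0828. For 10 points, brute-force pairwise comparison is shown above. For large n, the divide-and-conquer algorithm (sort by x, recurse on halves, check the dividing strip) achieves O(n log n).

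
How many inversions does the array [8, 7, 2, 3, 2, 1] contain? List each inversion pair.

Finding inversions in [8, 7, 2, 3, 2, 1]:

(0, 1): arr[0]=8 > arr[1]=7
(0, 2): arr[0]=8 > arr[2]=2
(0, 3): arr[0]=8 > arr[3]=3
(0, 4): arr[0]=8 > arr[4]=2
(0, 5): arr[0]=8 > arr[5]=1
(1, 2): arr[1]=7 > arr[2]=2
(1, 3): arr[1]=7 > arr[3]=3
(1, 4): arr[1]=7 > arr[4]=2
(1, 5): arr[1]=7 > arr[5]=1
(2, 5): arr[2]=2 > arr[5]=1
(3, 4): arr[3]=3 > arr[4]=2
(3, 5): arr[3]=3 > arr[5]=1
(4, 5): arr[4]=2 > arr[5]=1

Total inversions: 13

The array has 13 inversion(s): (0,1), (0,2), (0,3), (0,4), (0,5), (1,2), (1,3), (1,4), (1,5), (2,5), (3,4), (3,5), (4,5). Each pair (i,j) satisfies i < j and arr[i] > arr[j].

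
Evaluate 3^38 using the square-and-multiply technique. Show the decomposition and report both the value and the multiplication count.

Computing 3^38 by squaring (build up from 3^1; each line after the first costs one multiplication):

3^1 = 3
3^2 = (3^1)^2 = 3^2 = 9
3^4 = (3^2)^2 = 9^2 = 81
3^8 = (3^4)^2 = 81^2 = 6561
3^9 = 3 * 3^8 = 3 * 6561 = 19683
3^18 = (3^9)^2 = 19683^2 = 387420489
3^19 = 3 * 3^18 = 3 * 387420489 = 1162261467
3^38 = (3^19)^2 = 1162261467^2 = 1350851717672992089

Result: 1350851717672992089
Multiplications needed: 7 (7 lines after 3^1)

3^38 = 1350851717672992089. Using exponentiation by squaring, this requires 7 multiplications. The key idea: if the exponent is even, square the half-power; if odd, multiply by the base once.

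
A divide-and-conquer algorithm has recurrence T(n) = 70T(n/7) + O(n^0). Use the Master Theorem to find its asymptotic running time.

Master Theorem for T(n) = 70T(n/7) + O(n^0):

a = 70, b = 7, c = 0
log_b(a) = log_7(70) = 2.1833

Case 1: c = 0 < log_7(70) = 2.1833
T(n) = O(n^(log_7 70))

For T(n) = 70T(n/7) + O(n^0): log_7(70) = 2.1833. This is Case 1 of the Master Theorem (c < log_b(a), work dominated by leaves), giving O(n^(log_7 70)).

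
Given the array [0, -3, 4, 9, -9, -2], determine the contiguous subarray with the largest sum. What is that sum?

Using Kadane's algorithm on [0, -3, 4, 9, -9, -2]:

Scanning through the array:
Position 1 (value -3): max_ending_here = -3, max_so_far = 0
Position 2 (value 4): max_ending_here = 4, max_so_far = 4
Position 3 (value 9): max_ending_here = 13, max_so_far = 13
Position 4 (value -9): max_ending_here = 4, max_so_far = 13
Position 5 (value -2): max_ending_here = 2, max_so_far = 13

Maximum subarray: [4, 9]
Maximum sum: 13

The maximum subarray is [4, 9] with sum 13. This subarray runs from index 2 to index 3.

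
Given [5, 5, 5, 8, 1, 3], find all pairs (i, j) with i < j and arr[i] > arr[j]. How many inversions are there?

Finding inversions in [5, 5, 5, 8, 1, 3]:

(0, 4): arr[0]=5 > arr[4]=1
(0, 5): arr[0]=5 > arr[5]=3
(1, 4): arr[1]=5 > arr[4]=1
(1, 5): arr[1]=5 > arr[5]=3
(2, 4): arr[2]=5 > arr[4]=1
(2, 5): arr[2]=5 > arr[5]=3
(3, 4): arr[3]=8 > arr[4]=1
(3, 5): arr[3]=8 > arr[5]=3

Total inversions: 8

The array has 8 inversion(s): (0,4), (0,5), (1,4), (1,5), (2,4), (2,5), (3,4), (3,5). Each pair (i,j) satisfies i < j and arr[i] > arr[j].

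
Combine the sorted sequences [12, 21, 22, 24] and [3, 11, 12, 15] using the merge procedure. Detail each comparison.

Merging process:

Compare 12 vs 3: take 3 from right. Merged: [3]
Compare 12 vs 11: take 11 from right. Merged: [3, 11]
Compare 12 vs 12: take 12 from left. Merged: [3, 11, 12]
Compare 21 vs 12: take 12 from right. Merged: [3, 11, 12, 12]
Compare 21 vs 15: take 15 from right. Merged: [3, 11, 12, 12, 15]
Append remaining from left: [21, 22, 24]. Merged: [3, 11, 12, 12, 15, 21, 22, 24]

Final merged array: [3, 11, 12, 12, 15, 21, 22, 24]
Total comparisons: 5

The merged array is [3, 11, 12, 12, 15, 21, 22, 24], requiring 5 comparisons. The merge step runs in O(n) time where n is the total number of elements.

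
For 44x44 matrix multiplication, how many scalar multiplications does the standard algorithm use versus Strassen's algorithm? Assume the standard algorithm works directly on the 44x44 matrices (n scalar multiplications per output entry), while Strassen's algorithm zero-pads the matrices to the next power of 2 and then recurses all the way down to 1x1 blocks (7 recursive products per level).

Matrix multiplication for 44x44 matrices:

Strassen's algorithm requires power-of-2 dimensions. Pad 44x44 to 64x64 (next power of 2).

Standard algorithm: 44^3 = 85184 multiplications
Strassen's algorithm: 7^(log2(64)) = 7^6 = 117649 multiplications
Difference: 85184 - 117649 = -32465 (Strassen uses MORE here due to padding overhead — for small or just-over-power-of-2 n, padding can outweigh the per-level savings)

Standard: 85184 multiplications (44^3). Strassen: 117649 multiplications (7^6, after padding to 64x64). Strassen reduces 8 recursive multiplications to 7 at each level.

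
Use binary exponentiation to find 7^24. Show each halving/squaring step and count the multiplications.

Computing 7^24 by squaring (build up from 7^1; each line after the first costs one multiplication):

7^1 = 7
7^2 = (7^1)^2 = 7^2 = 49
7^3 = 7 * 7^2 = 7 * 49 = 343
7^6 = (7^3)^2 = 343^2 = 117649
7^12 = (7^6)^2 = 117649^2 = 13841287201
7^24 = (7^12)^2 = 13841287201^2 = 191581231380566414401

Result: 191581231380566414401
Multiplications needed: 5 (5 lines after 7^1)

7^24 = 191581231380566414401. Using exponentiation by squaring, this requires 5 multiplications. The key idea: if the exponent is even, square the half-power; if odd, multiply by the base once.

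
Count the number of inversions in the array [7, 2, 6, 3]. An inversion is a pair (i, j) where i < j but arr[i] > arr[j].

Finding inversions in [7, 2, 6, 3]:

(0, 1): arr[0]=7 > arr[1]=2
(0, 2): arr[0]=7 > arr[2]=6
(0, 3): arr[0]=7 > arr[3]=3
(2, 3): arr[2]=6 > arr[3]=3

Total inversions: 4

The array has 4 inversion(s): (0,1), (0,2), (0,3), (2,3). Each pair (i,j) satisfies i < j and arr[i] > arr[j].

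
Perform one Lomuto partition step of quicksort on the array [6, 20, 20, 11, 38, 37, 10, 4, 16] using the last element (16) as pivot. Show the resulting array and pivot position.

Lomuto partition with pivot = 16:

Initial array: [6, 20, 20, 11, 38, 37, 10, 4, 16]

arr[0]=6 <= 16: swap with position 0, array becomes [6, 20, 20, 11, 38, 37, 10, 4, 16]
arr[1]=20 > 16: no swap
arr[2]=20 > 16: no swap
arr[3]=11 <= 16: swap with position 1, array becomes [6, 11, 20, 20, 38, 37, 10, 4, 16]
arr[4]=38 > 16: no swap
arr[5]=37 > 16: no swap
arr[6]=10 <= 16: swap with position 2, array becomes [6, 11, 10, 20, 38, 37, 20, 4, 16]
arr[7]=4 <= 16: swap with position 3, array becomes [6, 11, 10, 4, 38, 37, 20, 20, 16]

Place pivot at position 4: [6, 11, 10, 4, 16, 37, 20, 20, 38]
Pivot position: 4

After partitioning with pivot 16, the array becomes [6, 11, 10, 4, 16, 37, 20, 20, 38]. The pivot is placed at index 4. All elements to the left of the pivot are <= 16, and all elements to the right are > 16.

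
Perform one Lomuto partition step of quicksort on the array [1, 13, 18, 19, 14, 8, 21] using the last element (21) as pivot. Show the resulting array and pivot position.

Lomuto partition with pivot = 21:

Initial array: [1, 13, 18, 19, 14, 8, 21]

arr[0]=1 <= 21: swap with position 0, array becomes [1, 13, 18, 19, 14, 8, 21]
arr[1]=13 <= 21: swap with position 1, array becomes [1, 13, 18, 19, 14, 8, 21]
arr[2]=18 <= 21: swap with position 2, array becomes [1, 13, 18, 19, 14, 8, 21]
arr[3]=19 <= 21: swap with position 3, array becomes [1, 13, 18, 19, 14, 8, 21]
arr[4]=14 <= 21: swap with position 4, array becomes [1, 13, 18, 19, 14, 8, 21]
arr[5]=8 <= 21: swap with position 5, array becomes [1, 13, 18, 19, 14, 8, 21]

Place pivot at position 6: [1, 13, 18, 19, 14, 8, 21]
Pivot position: 6

After partitioning with pivot 21, the array becomes [1, 13, 18, 19, 14, 8, 21]. The pivot is placed at index 6. All elements to the left of the pivot are <= 21, and all elements to the right are > 21.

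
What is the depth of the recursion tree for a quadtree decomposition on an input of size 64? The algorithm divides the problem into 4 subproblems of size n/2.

For divide and conquer with division factor 2:

Problem sizes at each level:
Level 0: 64
Level 1: 32
Level 2: 16
Level 3: 8
Level 4: 4
Level 5: 2
Level 6: 1

The root is level 0 and the size-1 base case is level 6 (the tree spans levels 0 through 6, i.e. 7 levels counting the root), so the depth is the number of divisions: log_2(64) = 6

The recursion tree depth is log_2(64) = 6. At each level, the problem size is divided by 2, so it takes 6 divisions to reduce to a base case of size 1. The algorithm makes 4 recursive calls at each level.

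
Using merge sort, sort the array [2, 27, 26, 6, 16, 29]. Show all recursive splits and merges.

Merge sort trace:

Split: [2, 27, 26, 6, 16, 29] -> [2, 27, 26] and [6, 16, 29]
  Split: [2, 27, 26] -> [2] and [27, 26]
    Split: [27, 26] -> [27] and [26]
    Merge: [27] + [26] -> [26, 27]
  Merge: [2] + [26, 27] -> [2, 26, 27]
  Split: [6, 16, 29] -> [6] and [16, 29]
    Split: [16, 29] -> [16] and [29]
    Merge: [16] + [29] -> [16, 29]
  Merge: [6] + [16, 29] -> [6, 16, 29]
Merge: [2, 26, 27] + [6, 16, 29] -> [2, 6, 16, 26, 27, 29]

Final sorted array: [2, 6, 16, 26, 27, 29]

The merge sort proceeds by recursively splitting the array and merging sorted halves.
After all merges, the sorted array is [2, 6, 16, 26, 27, 29].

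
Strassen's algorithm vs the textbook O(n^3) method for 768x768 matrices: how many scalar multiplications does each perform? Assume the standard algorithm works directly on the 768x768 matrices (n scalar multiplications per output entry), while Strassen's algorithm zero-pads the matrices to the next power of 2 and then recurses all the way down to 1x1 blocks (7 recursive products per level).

Matrix multiplication for 768x768 matrices:

Strassen's algorithm requires power-of-2 dimensions. Pad 768x768 to 1024x1024 (next power of 2).

Standard algorithm: 768^3 = 452984832 multiplications
Strassen's algorithm: 7^(log2(1024)) = 7^10 = 282475249 multiplications
Savings: 452984832 - 282475249 = 170509583 multiplications

Standard: 452984832 multiplications (768^3). Strassen: 282475249 multiplications (7^10, after padding to 1024x1024). Strassen reduces 8 recursive multiplications to 7 at each level.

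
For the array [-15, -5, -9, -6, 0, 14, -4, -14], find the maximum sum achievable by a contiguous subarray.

Using Kadane's algorithm on [-15, -5, -9, -6, 0, 14, -4, -14]:

Scanning through the array:
Position 1 (value -5): max_ending_here = -5, max_so_far = -5
Position 2 (value -9): max_ending_here = -9, max_so_far = -5
Position 3 (value -6): max_ending_here = -6, max_so_far = -5
Position 4 (value 0): max_ending_here = 0, max_so_far = 0
Position 5 (value 14): max_ending_here = 14, max_so_far = 14
Position 6 (value -4): max_ending_here = 10, max_so_far = 14
Position 7 (value -14): max_ending_here = -4, max_so_far = 14

Maximum subarray: [0, 14]
Maximum sum: 14

The maximum subarray is [0, 14] with sum 14. This subarray runs from index 4 to index 5.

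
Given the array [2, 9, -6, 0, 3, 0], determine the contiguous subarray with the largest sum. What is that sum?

Using Kadane's algorithm on [2, 9, -6, 0, 3, 0]:

Scanning through the array:
Position 1 (value 9): max_ending_here = 11, max_so_far = 11
Position 2 (value -6): max_ending_here = 5, max_so_far = 11
Position 3 (value 0): max_ending_here = 5, max_so_far = 11
Position 4 (value 3): max_ending_here = 8, max_so_far = 11
Position 5 (value 0): max_ending_here = 8, max_so_far = 11

Maximum subarray: [2, 9]
Maximum sum: 11

The maximum subarray is [2, 9] with sum 11. This subarray runs from index 0 to index 1.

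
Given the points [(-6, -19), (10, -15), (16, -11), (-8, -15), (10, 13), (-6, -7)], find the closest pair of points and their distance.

Computing all pairwise distances among 6 points:

d((-6, -19), (10, -15)) = 16.4924
d((-6, -19), (16, -11)) = 23.4094
d((-6, -19), (-8, -15)) = 4.4721 <-- minimum
d((-6, -19), (10, 13)) = 35.7771
d((-6, -19), (-6, -7)) = 12.0
d((10, -15), (16, -11)) = 7.2111
d((10, -15), (-8, -15)) = 18.0
d((10, -15), (10, 13)) = 28.0
d((10, -15), (-6, -7)) = 17.8885
d((16, -11), (-8, -15)) = 24.3311
d((16, -11), (10, 13)) = 24.7386
d((16, -11), (-6, -7)) = 22.3607
d((-8, -15), (10, 13)) = 33.2866
d((-8, -15), (-6, -7)) = 8.2462
d((10, 13), (-6, -7)) = 25.6125

Closest pair: (-6, -19) and (-8, -15) with distance 4.4721

The closest pair is (-6, -19) and (-8, -15) with Euclidean distance 4.4721. For 6 points, brute-force pairwise comparison is shown above. For large n, the divide-and-conquer algorithm (sort by x, recurse on halves, check the dividing strip) achieves O(n log n).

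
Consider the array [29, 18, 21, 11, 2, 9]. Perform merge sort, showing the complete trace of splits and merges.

Merge sort trace:

Split: [29, 18, 21, 11, 2, 9] -> [29, 18, 21] and [11, 2, 9]
  Split: [29, 18, 21] -> [29] and [18, 21]
    Split: [18, 21] -> [18] and [21]
    Merge: [18] + [21] -> [18, 21]
  Merge: [29] + [18, 21] -> [18, 21, 29]
  Split: [11, 2, 9] -> [11] and [2, 9]
    Split: [2, 9] -> [2] and [9]
    Merge: [2] + [9] -> [2, 9]
  Merge: [11] + [2, 9] -> [2, 9, 11]
Merge: [18, 21, 29] + [2, 9, 11] -> [2, 9, 11, 18, 21, 29]

Final sorted array: [2, 9, 11, 18, 21, 29]

The merge sort proceeds by recursively splitting the array and merging sorted halves.
After all merges, the sorted array is [2, 9, 11, 18, 21, 29].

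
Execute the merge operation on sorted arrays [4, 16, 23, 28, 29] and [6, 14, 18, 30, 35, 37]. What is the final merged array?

Merging process:

Compare 4 vs 6: take 4 from left. Merged: [4]
Compare 16 vs 6: take 6 from right. Merged: [4, 6]
Compare 16 vs 14: take 14 from right. Merged: [4, 6, 14]
Compare 16 vs 18: take 16 from left. Merged: [4, 6, 14, 16]
Compare 23 vs 18: take 18 from right. Merged: [4, 6, 14, 16, 18]
Compare 23 vs 30: take 23 from left. Merged: [4, 6, 14, 16, 18, 23]
Compare 28 vs 30: take 28 from left. Merged: [4, 6, 14, 16, 18, 23, 28]
Compare 29 vs 30: take 29 from left. Merged: [4, 6, 14, 16, 18, 23, 28, 29]
Append remaining from right: [30, 35, 37]. Merged: [4, 6, 14, 16, 18, 23, 28, 29, 30, 35, 37]

Final merged array: [4, 6, 14, 16, 18, 23, 28, 29, 30, 35, 37]
Total comparisons: 8

The merged array is [4, 6, 14, 16, 18, 23, 28, 29, 30, 35, 37], requiring 8 comparisons. The merge step runs in O(n) time where n is the total number of elements.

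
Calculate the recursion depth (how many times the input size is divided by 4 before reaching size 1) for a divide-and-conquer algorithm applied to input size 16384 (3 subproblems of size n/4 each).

For divide and conquer with division factor 4:

Problem sizes at each level:
Level 0: 16384
Level 1: 4096
Level 2: 1024
Level 3: 256
Level 4: 64
Level 5: 16
Level 6: 4
Level 7: 1

The root is level 0 and the size-1 base case is level 7 (the tree spans levels 0 through 7, i.e. 8 levels counting the root), so the depth is the number of divisions: log_4(16384) = 7

The recursion tree depth is log_4(16384) = 7. At each level, the problem size is divided by 4, so it takes 7 divisions to reduce to a base case of size 1. The algorithm makes 3 recursive calls at each level.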